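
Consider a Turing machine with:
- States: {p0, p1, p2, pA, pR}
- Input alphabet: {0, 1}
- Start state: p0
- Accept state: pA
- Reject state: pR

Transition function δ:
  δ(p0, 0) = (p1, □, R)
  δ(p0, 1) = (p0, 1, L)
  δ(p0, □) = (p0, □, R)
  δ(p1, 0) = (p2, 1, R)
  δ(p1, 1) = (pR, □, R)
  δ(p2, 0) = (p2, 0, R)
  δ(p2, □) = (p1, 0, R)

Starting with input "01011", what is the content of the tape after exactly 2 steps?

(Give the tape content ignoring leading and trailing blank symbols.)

Execution trace:
Initial: [p0]01011
Step 1: δ(p0, 0) = (p1, □, R) → □[p1]1011
Step 2: δ(p1, 1) = (pR, □, R) → □□[pR]011

The machine reaches the reject state pR and halts.

After 2 steps, the tape (ignoring leading/trailing blanks) is: 011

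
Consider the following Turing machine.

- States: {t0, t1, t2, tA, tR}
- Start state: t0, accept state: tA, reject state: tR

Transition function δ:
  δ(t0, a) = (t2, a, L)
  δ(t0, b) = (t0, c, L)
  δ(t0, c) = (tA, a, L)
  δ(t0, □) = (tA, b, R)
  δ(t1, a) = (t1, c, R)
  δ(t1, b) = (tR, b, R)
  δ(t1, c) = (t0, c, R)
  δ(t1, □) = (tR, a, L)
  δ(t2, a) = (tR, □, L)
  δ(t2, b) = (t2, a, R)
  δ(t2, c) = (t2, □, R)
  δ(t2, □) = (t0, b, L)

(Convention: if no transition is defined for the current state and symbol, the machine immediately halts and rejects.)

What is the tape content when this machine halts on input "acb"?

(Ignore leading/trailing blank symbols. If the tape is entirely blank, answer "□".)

Execution trace:
Initial: [t0]acb
Step 1: δ(t0, a) = (t2, a, L) → [t2]□acb
Step 2: δ(t2, □) = (t0, b, L) → [t0]□bacb
Step 3: δ(t0, □) = (tA, b, R) → b[tA]bacb

The machine reaches the accept state tA and halts.

Final tape (ignoring leading/trailing blanks): bbacb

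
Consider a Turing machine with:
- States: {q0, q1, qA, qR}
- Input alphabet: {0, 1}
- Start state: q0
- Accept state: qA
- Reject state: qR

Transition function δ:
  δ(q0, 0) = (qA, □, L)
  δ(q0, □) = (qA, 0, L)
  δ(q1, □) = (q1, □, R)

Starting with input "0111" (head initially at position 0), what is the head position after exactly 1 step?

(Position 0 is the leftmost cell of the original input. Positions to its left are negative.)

Execution trace (head position shown):
Step 0: [q0]0111  (head at position 0)
Step 1: move left → [qA]□□111  (head at position -1)

After 1 step, the head is at position -1.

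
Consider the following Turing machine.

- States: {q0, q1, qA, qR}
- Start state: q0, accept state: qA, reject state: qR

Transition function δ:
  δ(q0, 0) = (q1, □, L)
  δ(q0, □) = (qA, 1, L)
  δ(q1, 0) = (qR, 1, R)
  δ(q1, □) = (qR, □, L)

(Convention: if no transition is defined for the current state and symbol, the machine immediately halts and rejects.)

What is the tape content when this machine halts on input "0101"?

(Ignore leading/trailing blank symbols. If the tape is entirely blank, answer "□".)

Execution trace:
Initial: [q0]0101
Step 1: δ(q0, 0) = (q1, □, L) → [q1]□□101
Step 2: δ(q1, □) = (qR, □, L) → [qR]□□□101

The machine reaches the reject state qR and halts.

Final tape (ignoring leading/trailing blanks): 101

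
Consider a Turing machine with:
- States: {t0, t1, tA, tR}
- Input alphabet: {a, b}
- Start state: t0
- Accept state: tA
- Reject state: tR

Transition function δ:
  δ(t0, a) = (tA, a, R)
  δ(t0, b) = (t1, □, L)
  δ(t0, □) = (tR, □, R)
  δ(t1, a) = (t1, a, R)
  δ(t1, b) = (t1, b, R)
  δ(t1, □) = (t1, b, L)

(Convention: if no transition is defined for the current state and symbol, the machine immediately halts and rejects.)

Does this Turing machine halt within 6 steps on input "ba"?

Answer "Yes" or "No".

Execution trace:
Initial: [t0]ba
Step 1: δ(t0, b) = (t1, □, L) → [t1]□□a
Step 2: δ(t1, □) = (t1, b, L) → [t1]□b□a
Step 3: δ(t1, □) = (t1, b, L) → [t1]□bb□a
Step 4: δ(t1, □) = (t1, b, L) → [t1]□bbb□a
Step 5: δ(t1, □) = (t1, b, L) → [t1]□bbbb□a
Step 6: δ(t1, □) = (t1, b, L) → [t1]□bbbbb□a

The machine has not reached a halting state after 6 steps.
The machine did not halt within the 6-step bound.

Answer: No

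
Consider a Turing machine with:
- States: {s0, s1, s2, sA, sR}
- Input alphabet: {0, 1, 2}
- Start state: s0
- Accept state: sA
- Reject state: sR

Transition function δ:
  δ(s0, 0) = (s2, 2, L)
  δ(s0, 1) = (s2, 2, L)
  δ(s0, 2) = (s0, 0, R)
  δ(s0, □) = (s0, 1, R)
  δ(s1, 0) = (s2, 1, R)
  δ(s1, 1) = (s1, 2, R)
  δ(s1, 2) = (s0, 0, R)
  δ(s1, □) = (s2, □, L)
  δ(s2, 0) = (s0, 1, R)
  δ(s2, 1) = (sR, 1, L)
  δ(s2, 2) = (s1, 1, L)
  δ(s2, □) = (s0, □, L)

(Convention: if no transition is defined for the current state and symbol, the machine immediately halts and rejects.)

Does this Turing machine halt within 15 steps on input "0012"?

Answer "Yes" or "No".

Execution trace:
Initial: [s0]0012
Step 1: δ(s0, 0) = (s2, 2, L) → [s2]□2012
Step 2: δ(s2, □) = (s0, □, L) → [s0]□□2012
Step 3: δ(s0, □) = (s0, 1, R) → 1[s0]□2012
Step 4: δ(s0, □) = (s0, 1, R) → 11[s0]2012
Step 5: δ(s0, 2) = (s0, 0, R) → 110[s0]012
Step 6: δ(s0, 0) = (s2, 2, L) → 11[s2]0212
Step 7: δ(s2, 0) = (s0, 1, R) → 111[s0]212
Step 8: δ(s0, 2) = (s0, 0, R) → 1110[s0]12
Step 9: δ(s0, 1) = (s2, 2, L) → 111[s2]022
Step 10: δ(s2, 0) = (s0, 1, R) → 1111[s0]22
Step 11: δ(s0, 2) = (s0, 0, R) → 11110[s0]2
Step 12: δ(s0, 2) = (s0, 0, R) → 111100[s0]□
Step 13: δ(s0, □) = (s0, 1, R) → 1111001[s0]□
Step 14: δ(s0, □) = (s0, 1, R) → 11110011[s0]□
Step 15: δ(s0, □) = (s0, 1, R) → 111100111[s0]□

The machine has not reached a halting state after 15 steps.
The machine did not halt within the 15-step bound.

Answer: No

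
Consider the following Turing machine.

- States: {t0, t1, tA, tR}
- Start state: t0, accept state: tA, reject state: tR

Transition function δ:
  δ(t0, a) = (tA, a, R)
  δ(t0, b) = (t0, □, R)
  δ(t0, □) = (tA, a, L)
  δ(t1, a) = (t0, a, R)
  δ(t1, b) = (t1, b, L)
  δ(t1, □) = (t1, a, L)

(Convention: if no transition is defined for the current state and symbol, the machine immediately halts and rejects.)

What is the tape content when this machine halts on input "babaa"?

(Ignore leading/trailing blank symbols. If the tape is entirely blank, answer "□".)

Execution trace:
Initial: [t0]babaa
Step 1: δ(t0, b) = (t0, □, R) → □[t0]abaa
Step 2: δ(t0, a) = (tA, a, R) → □a[tA]baa

The machine reaches the accept state tA and halts.

Final tape (ignoring leading/trailing blanks): abaa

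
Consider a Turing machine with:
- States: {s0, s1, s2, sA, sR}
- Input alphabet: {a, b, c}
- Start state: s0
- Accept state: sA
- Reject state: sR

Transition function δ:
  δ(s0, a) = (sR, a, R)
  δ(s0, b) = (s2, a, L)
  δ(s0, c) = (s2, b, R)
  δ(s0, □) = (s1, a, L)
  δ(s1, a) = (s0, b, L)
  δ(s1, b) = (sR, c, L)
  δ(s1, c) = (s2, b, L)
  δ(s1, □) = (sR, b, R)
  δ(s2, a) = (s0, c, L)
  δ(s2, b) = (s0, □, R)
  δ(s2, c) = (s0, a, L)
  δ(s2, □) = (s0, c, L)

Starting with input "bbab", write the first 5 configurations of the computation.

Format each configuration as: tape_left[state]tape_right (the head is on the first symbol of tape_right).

Transitions applied:
Step 1: δ(s0, b) = (s2, a, L)
Step 2: δ(s2, □) = (s0, c, L)
Step 3: δ(s0, □) = (s1, a, L)
Step 4: δ(s1, □) = (sR, b, R)

The first 5 configurations are:
[s0]bbab ⊢ [s2]□abab ⊢ [s0]□cabab ⊢ [s1]□acabab ⊢ b[sR]acabab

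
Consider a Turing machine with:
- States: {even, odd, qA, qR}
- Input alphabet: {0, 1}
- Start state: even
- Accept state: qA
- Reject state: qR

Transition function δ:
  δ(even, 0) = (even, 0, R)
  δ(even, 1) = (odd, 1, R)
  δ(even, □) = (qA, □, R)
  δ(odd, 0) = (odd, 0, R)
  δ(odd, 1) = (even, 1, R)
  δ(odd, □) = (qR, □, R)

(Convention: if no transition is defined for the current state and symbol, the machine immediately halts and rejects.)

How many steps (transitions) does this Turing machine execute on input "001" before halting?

Execution trace:
Initial: [even]001
Step 1: δ(even, 0) = (even, 0, R) → 0[even]01
Step 2: δ(even, 0) = (even, 0, R) → 00[even]1
Step 3: δ(even, 1) = (odd, 1, R) → 001[odd]□
Step 4: δ(odd, □) = (qR, □, R) → 001□[qR]□

The machine reaches the reject state qR and halts.

The machine executed 4 steps before halting.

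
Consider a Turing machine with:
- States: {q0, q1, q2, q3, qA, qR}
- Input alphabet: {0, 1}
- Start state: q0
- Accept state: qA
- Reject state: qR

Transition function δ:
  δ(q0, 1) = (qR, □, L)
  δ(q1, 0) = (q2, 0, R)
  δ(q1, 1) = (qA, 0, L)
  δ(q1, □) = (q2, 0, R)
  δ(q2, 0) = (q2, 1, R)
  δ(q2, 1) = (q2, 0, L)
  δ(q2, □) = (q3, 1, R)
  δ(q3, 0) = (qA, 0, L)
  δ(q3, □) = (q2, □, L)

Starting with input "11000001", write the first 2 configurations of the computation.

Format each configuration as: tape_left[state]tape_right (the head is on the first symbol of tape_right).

Transitions applied:
Step 1: δ(q0, 1) = (qR, □, L)

The first 2 configurations are:
[q0]11000001 ⊢ [qR]□□1000001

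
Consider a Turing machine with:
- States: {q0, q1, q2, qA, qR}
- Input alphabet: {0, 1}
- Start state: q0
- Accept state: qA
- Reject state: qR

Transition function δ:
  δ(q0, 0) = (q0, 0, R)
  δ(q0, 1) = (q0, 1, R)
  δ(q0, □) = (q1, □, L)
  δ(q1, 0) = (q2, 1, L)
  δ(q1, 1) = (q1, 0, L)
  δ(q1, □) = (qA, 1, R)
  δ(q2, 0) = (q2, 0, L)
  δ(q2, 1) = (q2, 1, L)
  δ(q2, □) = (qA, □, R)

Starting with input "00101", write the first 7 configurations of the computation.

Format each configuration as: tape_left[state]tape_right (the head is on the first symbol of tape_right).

Transitions applied:
Step 1: δ(q0, 0) = (q0, 0, R)
Step 2: δ(q0, 0) = (q0, 0, R)
Step 3: δ(q0, 1) = (q0, 1, R)
Step 4: δ(q0, 0) = (q0, 0, R)
Step 5: δ(q0, 1) = (q0, 1, R)
Step 6: δ(q0, □) = (q1, □, L)

The first 7 configurations are:
[q0]00101 ⊢ 0[q0]0101 ⊢ 00[q0]101 ⊢ 001[q0]01 ⊢ 0010[q0]1 ⊢ 00101[q0]□ ⊢ 0010[q1]1□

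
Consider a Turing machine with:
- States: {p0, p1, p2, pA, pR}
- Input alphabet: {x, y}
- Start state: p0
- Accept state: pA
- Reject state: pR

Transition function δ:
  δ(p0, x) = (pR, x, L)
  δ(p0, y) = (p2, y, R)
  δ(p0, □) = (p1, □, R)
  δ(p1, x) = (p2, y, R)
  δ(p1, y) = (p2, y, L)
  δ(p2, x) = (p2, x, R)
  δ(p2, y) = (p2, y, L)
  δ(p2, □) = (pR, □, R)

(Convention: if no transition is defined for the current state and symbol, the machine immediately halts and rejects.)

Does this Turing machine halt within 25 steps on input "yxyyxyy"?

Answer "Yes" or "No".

Execution trace:
Initial: [p0]yxyyxyy
Step 1: δ(p0, y) = (p2, y, R) → y[p2]xyyxyy
Step 2: δ(p2, x) = (p2, x, R) → yx[p2]yyxyy
Step 3: δ(p2, y) = (p2, y, L) → y[p2]xyyxyy
Step 4: δ(p2, x) = (p2, x, R) → yx[p2]yyxyy
Step 5: δ(p2, y) = (p2, y, L) → y[p2]xyyxyy
Step 6: δ(p2, x) = (p2, x, R) → yx[p2]yyxyy
Step 7: δ(p2, y) = (p2, y, L) → y[p2]xyyxyy
Step 8: δ(p2, x) = (p2, x, R) → yx[p2]yyxyy
Step 9: δ(p2, y) = (p2, y, L) → y[p2]xyyxyy
Step 10: δ(p2, x) = (p2, x, R) → yx[p2]yyxyy
Step 11: δ(p2, y) = (p2, y, L) → y[p2]xyyxyy
Step 12: δ(p2, x) = (p2, x, R) → yx[p2]yyxyy
Step 13: δ(p2, y) = (p2, y, L) → y[p2]xyyxyy
Step 14: δ(p2, x) = (p2, x, R) → yx[p2]yyxyy
Step 15: δ(p2, y) = (p2, y, L) → y[p2]xyyxyy
Step 16: δ(p2, x) = (p2, x, R) → yx[p2]yyxyy
Step 17: δ(p2, y) = (p2, y, L) → y[p2]xyyxyy
Step 18: δ(p2, x) = (p2, x, R) → yx[p2]yyxyy
Step 19: δ(p2, y) = (p2, y, L) → y[p2]xyyxyy
Step 20: δ(p2, x) = (p2, x, R) → yx[p2]yyxyy
Step 21: δ(p2, y) = (p2, y, L) → y[p2]xyyxyy
Step 22: δ(p2, x) = (p2, x, R) → yx[p2]yyxyy
Step 23: δ(p2, y) = (p2, y, L) → y[p2]xyyxyy
Step 24: δ(p2, x) = (p2, x, R) → yx[p2]yyxyy
Step 25: δ(p2, y) = (p2, y, L) → y[p2]xyyxyy

The machine has not reached a halting state after 25 steps.
The machine did not halt within the 25-step bound.

Answer: No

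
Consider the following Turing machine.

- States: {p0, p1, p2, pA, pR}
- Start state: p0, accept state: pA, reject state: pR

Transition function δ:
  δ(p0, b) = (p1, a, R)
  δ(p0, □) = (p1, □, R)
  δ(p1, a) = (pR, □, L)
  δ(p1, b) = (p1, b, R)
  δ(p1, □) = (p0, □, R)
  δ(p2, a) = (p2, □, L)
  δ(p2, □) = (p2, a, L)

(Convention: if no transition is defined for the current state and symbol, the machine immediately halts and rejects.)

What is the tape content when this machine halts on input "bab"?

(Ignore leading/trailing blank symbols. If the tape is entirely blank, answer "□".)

Execution trace:
Initial: [p0]bab
Step 1: δ(p0, b) = (p1, a, R) → a[p1]ab
Step 2: δ(p1, a) = (pR, □, L) → [pR]a□b

The machine reaches the reject state pR and halts.

Final tape (ignoring leading/trailing blanks): a□b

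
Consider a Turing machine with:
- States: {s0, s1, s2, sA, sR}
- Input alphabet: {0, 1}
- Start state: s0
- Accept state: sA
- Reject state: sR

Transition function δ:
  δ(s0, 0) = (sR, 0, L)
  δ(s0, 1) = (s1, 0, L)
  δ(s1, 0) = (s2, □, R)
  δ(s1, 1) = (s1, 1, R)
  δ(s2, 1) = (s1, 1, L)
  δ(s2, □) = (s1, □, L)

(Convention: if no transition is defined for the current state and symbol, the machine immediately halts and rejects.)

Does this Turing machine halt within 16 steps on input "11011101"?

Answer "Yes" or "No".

Execution trace:
Initial: [s0]11011101
Step 1: δ(s0, 1) = (s1, 0, L) → [s1]□01011101

No transition is defined for δ(s1, □). By convention the machine halts and rejects.
The machine halted after 1 step (within the 16-step bound).

Answer: Yes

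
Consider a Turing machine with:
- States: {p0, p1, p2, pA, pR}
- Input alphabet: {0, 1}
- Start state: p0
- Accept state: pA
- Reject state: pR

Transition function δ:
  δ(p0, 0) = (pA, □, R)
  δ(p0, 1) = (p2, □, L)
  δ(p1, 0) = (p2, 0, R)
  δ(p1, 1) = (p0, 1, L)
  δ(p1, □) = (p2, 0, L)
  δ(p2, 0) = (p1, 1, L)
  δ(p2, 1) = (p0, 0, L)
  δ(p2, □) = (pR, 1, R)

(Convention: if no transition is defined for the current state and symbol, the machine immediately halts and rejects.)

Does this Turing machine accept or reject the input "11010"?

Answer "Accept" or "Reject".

Execution trace:
Initial: [p0]11010
Step 1: δ(p0, 1) = (p2, □, L) → [p2]□□1010
Step 2: δ(p2, □) = (pR, 1, R) → 1[pR]□1010

The machine reaches the reject state pR and halts.

Answer: Reject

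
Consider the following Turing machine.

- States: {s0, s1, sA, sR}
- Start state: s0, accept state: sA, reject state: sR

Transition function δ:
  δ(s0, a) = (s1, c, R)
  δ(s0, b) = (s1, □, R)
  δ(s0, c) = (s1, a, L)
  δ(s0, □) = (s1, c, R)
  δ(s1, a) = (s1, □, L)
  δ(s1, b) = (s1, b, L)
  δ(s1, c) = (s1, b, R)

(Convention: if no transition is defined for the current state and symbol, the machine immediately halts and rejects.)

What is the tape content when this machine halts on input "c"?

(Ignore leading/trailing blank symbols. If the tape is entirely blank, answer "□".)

Execution trace:
Initial: [s0]c
Step 1: δ(s0, c) = (s1, a, L) → [s1]□a

No transition is defined for δ(s1, □). By convention the machine halts and rejects.

Final tape (ignoring leading/trailing blanks): a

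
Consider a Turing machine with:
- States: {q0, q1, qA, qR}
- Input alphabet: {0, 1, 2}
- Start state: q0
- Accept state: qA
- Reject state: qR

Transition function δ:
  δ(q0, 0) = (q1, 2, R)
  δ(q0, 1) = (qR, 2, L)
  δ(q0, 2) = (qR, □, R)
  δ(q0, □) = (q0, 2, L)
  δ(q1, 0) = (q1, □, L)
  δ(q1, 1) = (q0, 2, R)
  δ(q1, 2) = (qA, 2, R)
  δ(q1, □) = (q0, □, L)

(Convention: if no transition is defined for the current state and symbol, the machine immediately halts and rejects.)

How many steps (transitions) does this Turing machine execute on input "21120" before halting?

Execution trace:
Initial: [q0]21120
Step 1: δ(q0, 2) = (qR, □, R) → □[qR]1120

The machine reaches the reject state qR and halts.

The machine executed 1 step before halting.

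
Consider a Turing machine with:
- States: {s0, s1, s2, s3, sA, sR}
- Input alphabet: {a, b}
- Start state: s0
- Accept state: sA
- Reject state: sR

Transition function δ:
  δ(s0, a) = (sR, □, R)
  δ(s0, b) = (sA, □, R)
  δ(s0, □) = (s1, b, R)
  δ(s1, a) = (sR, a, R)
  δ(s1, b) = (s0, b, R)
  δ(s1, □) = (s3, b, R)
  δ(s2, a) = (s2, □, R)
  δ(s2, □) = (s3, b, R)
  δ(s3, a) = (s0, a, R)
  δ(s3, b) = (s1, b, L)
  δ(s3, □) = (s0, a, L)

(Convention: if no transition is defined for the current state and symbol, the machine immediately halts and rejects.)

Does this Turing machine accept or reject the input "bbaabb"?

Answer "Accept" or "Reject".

Execution trace:
Initial: [s0]bbaabb
Step 1: δ(s0, b) = (sA, □, R) → □[sA]baabb

The machine reaches the accept state sA and halts.

Answer: Accept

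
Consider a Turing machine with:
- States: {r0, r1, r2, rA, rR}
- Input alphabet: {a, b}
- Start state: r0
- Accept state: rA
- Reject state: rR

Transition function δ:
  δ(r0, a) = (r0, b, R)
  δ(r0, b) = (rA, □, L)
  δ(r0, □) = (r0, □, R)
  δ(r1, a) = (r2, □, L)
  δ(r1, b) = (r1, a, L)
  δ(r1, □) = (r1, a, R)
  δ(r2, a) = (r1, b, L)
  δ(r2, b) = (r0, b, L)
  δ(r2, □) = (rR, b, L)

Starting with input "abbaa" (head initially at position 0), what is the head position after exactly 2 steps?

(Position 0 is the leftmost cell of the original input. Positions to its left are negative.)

Execution trace (head position shown):
Step 0: [r0]abbaa  (head at position 0)
Step 1: move right → b[r0]bbaa  (head at position 1)
Step 2: move left → [rA]b□baa  (head at position 0)

After 2 steps, the head is at position 0.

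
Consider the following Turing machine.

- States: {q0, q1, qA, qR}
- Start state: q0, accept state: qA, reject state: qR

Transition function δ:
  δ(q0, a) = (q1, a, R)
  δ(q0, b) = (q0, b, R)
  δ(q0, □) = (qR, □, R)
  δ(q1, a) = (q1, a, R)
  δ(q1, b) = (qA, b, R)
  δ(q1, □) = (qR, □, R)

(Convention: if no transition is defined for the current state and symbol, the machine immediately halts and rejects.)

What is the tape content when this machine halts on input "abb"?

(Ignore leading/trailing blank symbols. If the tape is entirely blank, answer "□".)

Execution trace:
Initial: [q0]abb
Step 1: δ(q0, a) = (q1, a, R) → a[q1]bb
Step 2: δ(q1, b) = (qA, b, R) → ab[qA]b

The machine reaches the accept state qA and halts.

Final tape (ignoring leading/trailing blanks): abb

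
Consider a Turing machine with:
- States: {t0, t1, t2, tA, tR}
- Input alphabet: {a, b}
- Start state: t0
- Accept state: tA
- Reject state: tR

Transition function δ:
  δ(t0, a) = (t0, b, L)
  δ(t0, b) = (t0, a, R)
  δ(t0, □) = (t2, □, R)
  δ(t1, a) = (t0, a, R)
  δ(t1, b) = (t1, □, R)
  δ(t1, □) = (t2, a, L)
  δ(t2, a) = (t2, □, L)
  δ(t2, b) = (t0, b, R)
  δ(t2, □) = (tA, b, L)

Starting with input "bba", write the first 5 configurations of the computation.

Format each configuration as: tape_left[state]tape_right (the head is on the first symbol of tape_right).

Transitions applied:
Step 1: δ(t0, b) = (t0, a, R)
Step 2: δ(t0, b) = (t0, a, R)
Step 3: δ(t0, a) = (t0, b, L)
Step 4: δ(t0, a) = (t0, b, L)

The first 5 configurations are:
[t0]bba ⊢ a[t0]ba ⊢ aa[t0]a ⊢ a[t0]ab ⊢ [t0]abb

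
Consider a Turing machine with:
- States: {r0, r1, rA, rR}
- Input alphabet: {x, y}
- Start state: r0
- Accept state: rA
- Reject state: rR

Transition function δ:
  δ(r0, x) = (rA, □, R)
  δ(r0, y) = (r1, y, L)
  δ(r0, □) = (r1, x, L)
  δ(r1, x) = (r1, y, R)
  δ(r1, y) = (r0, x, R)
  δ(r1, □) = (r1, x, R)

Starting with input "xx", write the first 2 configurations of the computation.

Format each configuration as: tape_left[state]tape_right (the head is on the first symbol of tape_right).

Transitions applied:
Step 1: δ(r0, x) = (rA, □, R)

The first 2 configurations are:
[r0]xx ⊢ □[rA]x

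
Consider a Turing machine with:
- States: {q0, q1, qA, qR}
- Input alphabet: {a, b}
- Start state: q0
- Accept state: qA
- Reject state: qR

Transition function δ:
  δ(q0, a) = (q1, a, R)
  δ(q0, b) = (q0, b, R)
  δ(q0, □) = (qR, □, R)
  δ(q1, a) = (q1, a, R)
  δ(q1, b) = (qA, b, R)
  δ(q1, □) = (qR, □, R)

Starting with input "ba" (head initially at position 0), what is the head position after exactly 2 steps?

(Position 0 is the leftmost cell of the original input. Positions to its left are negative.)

Execution trace (head position shown):
Step 0: [q0]ba  (head at position 0)
Step 1: move right → b[q0]a  (head at position 1)
Step 2: move right → ba[q1]□  (head at position 2)

After 2 steps, the head is at position 2.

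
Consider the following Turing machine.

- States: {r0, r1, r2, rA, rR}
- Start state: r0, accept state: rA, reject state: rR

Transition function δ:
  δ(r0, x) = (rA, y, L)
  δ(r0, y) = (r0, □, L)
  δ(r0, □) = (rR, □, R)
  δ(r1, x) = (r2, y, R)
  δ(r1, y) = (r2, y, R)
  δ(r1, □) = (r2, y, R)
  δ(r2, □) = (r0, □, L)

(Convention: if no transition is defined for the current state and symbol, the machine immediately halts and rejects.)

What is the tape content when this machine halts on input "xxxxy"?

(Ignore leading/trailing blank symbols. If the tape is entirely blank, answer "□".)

Execution trace:
Initial: [r0]xxxxy
Step 1: δ(r0, x) = (rA, y, L) → [rA]□yxxxy

The machine reaches the accept state rA and halts.

Final tape (ignoring leading/trailing blanks): yxxxy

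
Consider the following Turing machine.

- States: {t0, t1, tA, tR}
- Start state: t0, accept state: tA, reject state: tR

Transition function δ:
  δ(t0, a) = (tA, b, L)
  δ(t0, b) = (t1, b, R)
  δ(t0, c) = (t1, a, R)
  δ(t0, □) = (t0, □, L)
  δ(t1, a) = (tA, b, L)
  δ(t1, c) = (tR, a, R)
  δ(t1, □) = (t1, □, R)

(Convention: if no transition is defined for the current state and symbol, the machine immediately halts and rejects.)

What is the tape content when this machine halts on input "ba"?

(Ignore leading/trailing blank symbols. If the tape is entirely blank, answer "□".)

Execution trace:
Initial: [t0]ba
Step 1: δ(t0, b) = (t1, b, R) → b[t1]a
Step 2: δ(t1, a) = (tA, b, L) → [tA]bb

The machine reaches the accept state tA and halts.

Final tape (ignoring leading/trailing blanks): bb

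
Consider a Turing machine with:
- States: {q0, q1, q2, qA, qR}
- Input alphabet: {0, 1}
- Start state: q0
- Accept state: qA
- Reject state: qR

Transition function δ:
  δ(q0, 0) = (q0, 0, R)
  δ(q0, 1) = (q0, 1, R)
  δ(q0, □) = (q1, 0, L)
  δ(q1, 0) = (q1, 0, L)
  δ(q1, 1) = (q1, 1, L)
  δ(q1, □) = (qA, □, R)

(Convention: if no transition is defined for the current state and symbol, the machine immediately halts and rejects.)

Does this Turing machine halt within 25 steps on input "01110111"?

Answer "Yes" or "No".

Execution trace:
Initial: [q0]01110111
Step 1: δ(q0, 0) = (q0, 0, R) → 0[q0]1110111
Step 2: δ(q0, 1) = (q0, 1, R) → 01[q0]110111
Step 3: δ(q0, 1) = (q0, 1, R) → 011[q0]10111
Step 4: δ(q0, 1) = (q0, 1, R) → 0111[q0]0111
Step 5: δ(q0, 0) = (q0, 0, R) → 01110[q0]111
Step 6: δ(q0, 1) = (q0, 1, R) → 011101[q0]11
Step 7: δ(q0, 1) = (q0, 1, R) → 0111011[q0]1
Step 8: δ(q0, 1) = (q0, 1, R) → 01110111[q0]□
Step 9: δ(q0, □) = (q1, 0, L) → 0111011[q1]10
Step 10: δ(q1, 1) = (q1, 1, L) → 011101[q1]110
Step 11: δ(q1, 1) = (q1, 1, L) → 01110[q1]1110
Step 12: δ(q1, 1) = (q1, 1, L) → 0111[q1]01110
Step 13: δ(q1, 0) = (q1, 0, L) → 011[q1]101110
Step 14: δ(q1, 1) = (q1, 1, L) → 01[q1]1101110
Step 15: δ(q1, 1) = (q1, 1, L) → 0[q1]11101110
Step 16: δ(q1, 1) = (q1, 1, L) → [q1]011101110
Step 17: δ(q1, 0) = (q1, 0, L) → [q1]□011101110
Step 18: δ(q1, □) = (qA, □, R) → □[qA]011101110

The machine reaches the accept state qA and halts.
The machine halted after 18 steps (within the 25-step bound).

Answer: Yes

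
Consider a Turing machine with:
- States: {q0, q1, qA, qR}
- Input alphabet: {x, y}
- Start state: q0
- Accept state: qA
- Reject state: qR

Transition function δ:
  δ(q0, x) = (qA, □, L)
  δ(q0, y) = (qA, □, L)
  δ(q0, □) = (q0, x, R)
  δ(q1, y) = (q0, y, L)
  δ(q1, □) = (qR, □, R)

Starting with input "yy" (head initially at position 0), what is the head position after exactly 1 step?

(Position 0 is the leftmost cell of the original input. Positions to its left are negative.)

Execution trace (head position shown):
Step 0: [q0]yy  (head at position 0)
Step 1: move left → [qA]□□y  (head at position -1)

After 1 step, the head is at position -1.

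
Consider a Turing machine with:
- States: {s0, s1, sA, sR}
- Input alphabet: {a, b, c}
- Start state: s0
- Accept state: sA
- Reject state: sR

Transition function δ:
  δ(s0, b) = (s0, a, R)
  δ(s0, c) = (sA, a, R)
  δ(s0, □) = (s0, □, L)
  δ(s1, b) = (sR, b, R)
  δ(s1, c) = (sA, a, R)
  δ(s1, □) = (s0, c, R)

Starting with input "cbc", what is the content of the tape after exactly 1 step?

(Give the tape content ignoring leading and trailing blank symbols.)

Execution trace:
Initial: [s0]cbc
Step 1: δ(s0, c) = (sA, a, R) → a[sA]bc

The machine reaches the accept state sA and halts.

After 1 step, the tape (ignoring leading/trailing blanks) is: abc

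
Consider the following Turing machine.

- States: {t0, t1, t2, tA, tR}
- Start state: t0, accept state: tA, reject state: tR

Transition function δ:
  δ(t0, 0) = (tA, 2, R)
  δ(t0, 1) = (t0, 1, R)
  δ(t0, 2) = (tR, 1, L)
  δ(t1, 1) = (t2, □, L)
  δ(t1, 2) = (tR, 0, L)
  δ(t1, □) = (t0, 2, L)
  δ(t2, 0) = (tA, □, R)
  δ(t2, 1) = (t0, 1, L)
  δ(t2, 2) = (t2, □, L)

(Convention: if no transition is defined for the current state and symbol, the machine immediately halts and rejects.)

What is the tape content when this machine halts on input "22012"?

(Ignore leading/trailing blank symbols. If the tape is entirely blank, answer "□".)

Execution trace:
Initial: [t0]22012
Step 1: δ(t0, 2) = (tR, 1, L) → [tR]□12012

The machine reaches the reject state tR and halts.

Final tape (ignoring leading/trailing blanks): 12012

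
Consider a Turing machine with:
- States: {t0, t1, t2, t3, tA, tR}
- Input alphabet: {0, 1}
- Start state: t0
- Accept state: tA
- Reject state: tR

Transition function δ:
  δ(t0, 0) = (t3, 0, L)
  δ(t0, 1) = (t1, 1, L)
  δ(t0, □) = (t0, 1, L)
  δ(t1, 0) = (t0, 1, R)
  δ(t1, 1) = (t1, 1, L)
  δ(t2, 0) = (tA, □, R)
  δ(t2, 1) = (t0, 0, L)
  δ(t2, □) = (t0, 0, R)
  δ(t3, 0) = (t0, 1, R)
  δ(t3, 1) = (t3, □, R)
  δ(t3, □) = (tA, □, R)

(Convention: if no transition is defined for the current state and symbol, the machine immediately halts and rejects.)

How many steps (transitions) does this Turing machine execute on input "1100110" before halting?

Execution trace:
Initial: [t0]1100110
Step 1: δ(t0, 1) = (t1, 1, L) → [t1]□1100110

No transition is defined for δ(t1, □). By convention the machine halts and rejects.

The machine executed 1 step before halting.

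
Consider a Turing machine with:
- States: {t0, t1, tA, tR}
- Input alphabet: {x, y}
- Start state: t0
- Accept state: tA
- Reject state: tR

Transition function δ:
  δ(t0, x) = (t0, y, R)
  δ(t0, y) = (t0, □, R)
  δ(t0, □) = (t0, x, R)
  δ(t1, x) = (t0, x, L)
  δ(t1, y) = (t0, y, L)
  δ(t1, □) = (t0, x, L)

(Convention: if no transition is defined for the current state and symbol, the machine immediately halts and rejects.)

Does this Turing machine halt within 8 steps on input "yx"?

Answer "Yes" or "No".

Execution trace:
Initial: [t0]yx
Step 1: δ(t0, y) = (t0, □, R) → □[t0]x
Step 2: δ(t0, x) = (t0, y, R) → □y[t0]□
Step 3: δ(t0, □) = (t0, x, R) → □yx[t0]□
Step 4: δ(t0, □) = (t0, x, R) → □yxx[t0]□
Step 5: δ(t0, □) = (t0, x, R) → □yxxx[t0]□
Step 6: δ(t0, □) = (t0, x, R) → □yxxxx[t0]□
Step 7: δ(t0, □) = (t0, x, R) → □yxxxxx[t0]□
Step 8: δ(t0, □) = (t0, x, R) → □yxxxxxx[t0]□

The machine has not reached a halting state after 8 steps.
The machine did not halt within the 8-step bound.

Answer: No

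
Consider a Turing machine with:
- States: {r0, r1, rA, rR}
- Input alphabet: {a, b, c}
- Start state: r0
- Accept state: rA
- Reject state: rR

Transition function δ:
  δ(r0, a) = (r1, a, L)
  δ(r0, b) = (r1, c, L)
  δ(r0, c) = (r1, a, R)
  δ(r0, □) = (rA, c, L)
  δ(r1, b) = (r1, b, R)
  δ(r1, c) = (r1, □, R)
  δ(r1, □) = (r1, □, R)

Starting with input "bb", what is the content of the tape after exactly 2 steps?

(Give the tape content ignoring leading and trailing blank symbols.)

Execution trace:
Initial: [r0]bb
Step 1: δ(r0, b) = (r1, c, L) → [r1]□cb
Step 2: δ(r1, □) = (r1, □, R) → □[r1]cb

After 2 steps, the tape (ignoring leading/trailing blanks) is: cb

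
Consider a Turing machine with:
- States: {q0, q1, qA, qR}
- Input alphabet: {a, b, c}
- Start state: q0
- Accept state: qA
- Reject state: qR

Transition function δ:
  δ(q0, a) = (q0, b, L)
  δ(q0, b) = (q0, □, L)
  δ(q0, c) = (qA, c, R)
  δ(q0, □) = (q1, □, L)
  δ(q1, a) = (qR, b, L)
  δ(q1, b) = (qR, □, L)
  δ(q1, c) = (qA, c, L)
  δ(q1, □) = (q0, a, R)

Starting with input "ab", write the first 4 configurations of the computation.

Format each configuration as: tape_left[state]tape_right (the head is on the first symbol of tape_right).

Transitions applied:
Step 1: δ(q0, a) = (q0, b, L)
Step 2: δ(q0, □) = (q1, □, L)
Step 3: δ(q1, □) = (q0, a, R)

The first 4 configurations are:
[q0]ab ⊢ [q0]□bb ⊢ [q1]□□bb ⊢ a[q0]□bb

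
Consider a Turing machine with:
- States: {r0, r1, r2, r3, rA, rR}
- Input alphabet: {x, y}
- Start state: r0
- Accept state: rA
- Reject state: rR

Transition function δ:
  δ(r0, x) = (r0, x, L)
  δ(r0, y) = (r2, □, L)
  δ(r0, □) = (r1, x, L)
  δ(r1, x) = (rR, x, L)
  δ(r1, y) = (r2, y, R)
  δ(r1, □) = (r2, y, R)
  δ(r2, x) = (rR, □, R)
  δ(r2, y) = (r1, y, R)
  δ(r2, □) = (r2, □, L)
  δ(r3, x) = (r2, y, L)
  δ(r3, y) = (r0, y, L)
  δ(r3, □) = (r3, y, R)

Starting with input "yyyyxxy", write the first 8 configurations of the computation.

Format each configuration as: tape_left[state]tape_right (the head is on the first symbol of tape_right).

Transitions applied:
Step 1: δ(r0, y) = (r2, □, L)
Step 2: δ(r2, □) = (r2, □, L)
Step 3: δ(r2, □) = (r2, □, L)
Step 4: δ(r2, □) = (r2, □, L)
Step 5: δ(r2, □) = (r2, □, L)
Step 6: δ(r2, □) = (r2, □, L)
Step 7: δ(r2, □) = (r2, □, L)

The first 8 configurations are:
[r0]yyyyxxy ⊢ [r2]□□yyyxxy ⊢ [r2]□□□yyyxxy ⊢ [r2]□□□□yyyxxy ⊢ [r2]□□□□□yyyxxy ⊢ [r2]□□□□□□yyyxxy ⊢ [r2]□□□□□□□yyyxxy ⊢ [r2]□□□□□□□□yyyxxy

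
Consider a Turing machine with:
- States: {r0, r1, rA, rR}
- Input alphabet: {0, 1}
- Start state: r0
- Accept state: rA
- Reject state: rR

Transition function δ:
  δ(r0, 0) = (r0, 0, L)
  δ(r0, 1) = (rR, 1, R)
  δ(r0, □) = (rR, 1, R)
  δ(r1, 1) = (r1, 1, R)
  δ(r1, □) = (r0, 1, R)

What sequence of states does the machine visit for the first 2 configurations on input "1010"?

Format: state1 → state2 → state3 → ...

Execution trace:
Initial: [r0]1010
Step 1: δ(r0, 1) = (rR, 1, R) → 1[rR]010

The machine reaches the reject state rR and halts.

State sequence: r0 → rR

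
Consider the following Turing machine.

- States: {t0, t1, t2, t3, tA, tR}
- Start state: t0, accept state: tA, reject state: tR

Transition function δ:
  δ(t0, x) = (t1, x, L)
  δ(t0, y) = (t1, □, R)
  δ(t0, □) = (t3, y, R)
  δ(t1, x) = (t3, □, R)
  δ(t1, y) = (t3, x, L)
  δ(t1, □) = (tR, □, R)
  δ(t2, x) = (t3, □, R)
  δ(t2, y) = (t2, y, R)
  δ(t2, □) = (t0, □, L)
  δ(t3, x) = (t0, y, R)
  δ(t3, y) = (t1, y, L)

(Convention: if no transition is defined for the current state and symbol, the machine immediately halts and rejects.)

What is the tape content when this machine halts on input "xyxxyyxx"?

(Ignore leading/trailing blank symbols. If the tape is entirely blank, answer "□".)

Execution trace:
Initial: [t0]xyxxyyxx
Step 1: δ(t0, x) = (t1, x, L) → [t1]□xyxxyyxx
Step 2: δ(t1, □) = (tR, □, R) → □[tR]xyxxyyxx

The machine reaches the reject state tR and halts.

Final tape (ignoring leading/trailing blanks): xyxxyyxx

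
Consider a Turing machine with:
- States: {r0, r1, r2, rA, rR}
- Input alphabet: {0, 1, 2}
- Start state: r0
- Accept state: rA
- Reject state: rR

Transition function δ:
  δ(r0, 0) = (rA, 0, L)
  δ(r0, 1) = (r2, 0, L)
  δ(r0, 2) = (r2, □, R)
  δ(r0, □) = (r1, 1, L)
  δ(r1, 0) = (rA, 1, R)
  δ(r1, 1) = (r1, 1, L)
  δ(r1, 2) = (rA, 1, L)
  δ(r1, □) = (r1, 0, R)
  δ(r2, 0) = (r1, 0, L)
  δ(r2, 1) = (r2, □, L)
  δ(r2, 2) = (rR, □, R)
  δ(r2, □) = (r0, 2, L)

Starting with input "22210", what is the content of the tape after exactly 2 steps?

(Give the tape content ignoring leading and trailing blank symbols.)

Execution trace:
Initial: [r0]22210
Step 1: δ(r0, 2) = (r2, □, R) → □[r2]2210
Step 2: δ(r2, 2) = (rR, □, R) → □□[rR]210

The machine reaches the reject state rR and halts.

After 2 steps, the tape (ignoring leading/trailing blanks) is: 210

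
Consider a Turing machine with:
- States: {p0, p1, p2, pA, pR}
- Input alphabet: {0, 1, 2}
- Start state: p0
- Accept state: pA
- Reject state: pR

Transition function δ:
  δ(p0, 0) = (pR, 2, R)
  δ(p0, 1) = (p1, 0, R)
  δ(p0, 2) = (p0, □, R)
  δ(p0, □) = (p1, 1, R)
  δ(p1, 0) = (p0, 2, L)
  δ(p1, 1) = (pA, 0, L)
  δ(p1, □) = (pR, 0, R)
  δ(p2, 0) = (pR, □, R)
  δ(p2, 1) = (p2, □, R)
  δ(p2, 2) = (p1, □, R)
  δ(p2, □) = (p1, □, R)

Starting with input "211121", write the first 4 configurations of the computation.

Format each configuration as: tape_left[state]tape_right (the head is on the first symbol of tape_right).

Transitions applied:
Step 1: δ(p0, 2) = (p0, □, R)
Step 2: δ(p0, 1) = (p1, 0, R)
Step 3: δ(p1, 1) = (pA, 0, L)

The first 4 configurations are:
[p0]211121 ⊢ □[p0]11121 ⊢ □0[p1]1121 ⊢ □[pA]00121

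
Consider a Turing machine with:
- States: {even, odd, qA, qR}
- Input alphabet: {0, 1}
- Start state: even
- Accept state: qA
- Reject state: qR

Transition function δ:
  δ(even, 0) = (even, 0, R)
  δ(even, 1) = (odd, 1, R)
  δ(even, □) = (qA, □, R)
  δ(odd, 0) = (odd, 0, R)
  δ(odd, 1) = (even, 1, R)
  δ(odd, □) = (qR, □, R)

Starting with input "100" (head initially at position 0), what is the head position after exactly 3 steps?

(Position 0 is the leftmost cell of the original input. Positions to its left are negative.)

Execution trace (head position shown):
Step 0: [even]100  (head at position 0)
Step 1: move right → 1[odd]00  (head at position 1)
Step 2: move right → 10[odd]0  (head at position 2)
Step 3: move right → 100[odd]□  (head at position 3)

After 3 steps, the head is at position 3.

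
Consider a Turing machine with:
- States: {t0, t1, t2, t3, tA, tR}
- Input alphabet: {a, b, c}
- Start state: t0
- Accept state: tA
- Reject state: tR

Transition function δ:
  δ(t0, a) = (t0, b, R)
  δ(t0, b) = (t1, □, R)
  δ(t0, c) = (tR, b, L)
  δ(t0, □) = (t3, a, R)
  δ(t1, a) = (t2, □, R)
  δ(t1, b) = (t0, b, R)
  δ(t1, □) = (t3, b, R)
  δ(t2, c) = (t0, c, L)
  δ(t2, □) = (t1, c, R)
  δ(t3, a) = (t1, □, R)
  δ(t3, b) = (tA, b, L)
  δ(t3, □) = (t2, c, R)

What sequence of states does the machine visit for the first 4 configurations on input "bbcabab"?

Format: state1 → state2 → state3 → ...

Execution trace:
Initial: [t0]bbcabab
Step 1: δ(t0, b) = (t1, □, R) → □[t1]bcabab
Step 2: δ(t1, b) = (t0, b, R) → □b[t0]cabab
Step 3: δ(t0, c) = (tR, b, L) → □[tR]bbabab

The machine reaches the reject state tR and halts.

State sequence: t0 → t1 → t0 → tR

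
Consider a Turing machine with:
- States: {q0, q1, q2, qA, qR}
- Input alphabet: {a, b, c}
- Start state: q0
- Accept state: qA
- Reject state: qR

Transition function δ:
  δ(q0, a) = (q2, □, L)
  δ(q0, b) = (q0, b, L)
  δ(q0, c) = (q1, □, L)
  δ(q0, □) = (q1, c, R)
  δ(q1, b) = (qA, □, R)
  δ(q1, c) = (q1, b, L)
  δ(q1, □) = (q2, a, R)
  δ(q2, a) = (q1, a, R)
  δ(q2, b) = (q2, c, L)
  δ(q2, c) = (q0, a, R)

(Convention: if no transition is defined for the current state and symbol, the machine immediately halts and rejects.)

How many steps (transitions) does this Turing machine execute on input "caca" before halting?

Execution trace:
Initial: [q0]caca
Step 1: δ(q0, c) = (q1, □, L) → [q1]□□aca
Step 2: δ(q1, □) = (q2, a, R) → a[q2]□aca

No transition is defined for δ(q2, □). By convention the machine halts and rejects.

The machine executed 2 steps before halting.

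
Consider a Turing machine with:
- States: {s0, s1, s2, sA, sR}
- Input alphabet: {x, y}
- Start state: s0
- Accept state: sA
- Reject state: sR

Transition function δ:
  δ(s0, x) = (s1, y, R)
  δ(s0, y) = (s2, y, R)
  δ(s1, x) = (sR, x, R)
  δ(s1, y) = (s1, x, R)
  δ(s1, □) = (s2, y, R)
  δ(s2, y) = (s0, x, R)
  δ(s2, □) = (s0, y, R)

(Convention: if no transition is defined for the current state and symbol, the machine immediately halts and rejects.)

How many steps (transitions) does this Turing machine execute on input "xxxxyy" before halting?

Execution trace:
Initial: [s0]xxxxyy
Step 1: δ(s0, x) = (s1, y, R) → y[s1]xxxyy
Step 2: δ(s1, x) = (sR, x, R) → yx[sR]xxyy

The machine reaches the reject state sR and halts.

The machine executed 2 steps before halting.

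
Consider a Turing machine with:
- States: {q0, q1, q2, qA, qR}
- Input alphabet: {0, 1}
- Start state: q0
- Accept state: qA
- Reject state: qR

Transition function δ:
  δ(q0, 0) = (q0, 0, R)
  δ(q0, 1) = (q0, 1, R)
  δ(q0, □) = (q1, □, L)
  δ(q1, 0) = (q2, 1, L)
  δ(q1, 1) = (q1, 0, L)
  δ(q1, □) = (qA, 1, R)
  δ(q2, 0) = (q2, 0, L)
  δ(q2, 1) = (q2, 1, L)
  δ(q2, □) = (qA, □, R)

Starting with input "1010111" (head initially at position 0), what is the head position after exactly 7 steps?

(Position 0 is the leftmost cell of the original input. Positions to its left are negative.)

Execution trace (head position shown):
Step 0: [q0]1010111  (head at position 0)
Step 1: move right → 1[q0]010111  (head at position 1)
Step 2: move right → 10[q0]10111  (head at position 2)
Step 3: move right → 101[q0]0111  (head at position 3)
Step 4: move right → 1010[q0]111  (head at position 4)
Step 5: move right → 10101[q0]11  (head at position 5)
Step 6: move right → 101011[q0]1  (head at position 6)
Step 7: move right → 1010111[q0]□  (head at position 7)

After 7 steps, the head is at position 7.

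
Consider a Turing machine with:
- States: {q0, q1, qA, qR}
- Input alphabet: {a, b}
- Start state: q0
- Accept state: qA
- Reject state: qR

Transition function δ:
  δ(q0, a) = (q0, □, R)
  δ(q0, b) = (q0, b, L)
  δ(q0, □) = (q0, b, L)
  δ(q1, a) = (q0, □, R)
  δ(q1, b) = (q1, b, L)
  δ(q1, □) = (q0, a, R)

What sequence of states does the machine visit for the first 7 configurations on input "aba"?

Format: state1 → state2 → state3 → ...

Execution trace:
Initial: [q0]aba
Step 1: δ(q0, a) = (q0, □, R) → □[q0]ba
Step 2: δ(q0, b) = (q0, b, L) → [q0]□ba
Step 3: δ(q0, □) = (q0, b, L) → [q0]□bba
Step 4: δ(q0, □) = (q0, b, L) → [q0]□bbba
Step 5: δ(q0, □) = (q0, b, L) → [q0]□bbbba
Step 6: δ(q0, □) = (q0, b, L) → [q0]□bbbbba

State sequence: q0 → q0 → q0 → q0 → q0 → q0 → q0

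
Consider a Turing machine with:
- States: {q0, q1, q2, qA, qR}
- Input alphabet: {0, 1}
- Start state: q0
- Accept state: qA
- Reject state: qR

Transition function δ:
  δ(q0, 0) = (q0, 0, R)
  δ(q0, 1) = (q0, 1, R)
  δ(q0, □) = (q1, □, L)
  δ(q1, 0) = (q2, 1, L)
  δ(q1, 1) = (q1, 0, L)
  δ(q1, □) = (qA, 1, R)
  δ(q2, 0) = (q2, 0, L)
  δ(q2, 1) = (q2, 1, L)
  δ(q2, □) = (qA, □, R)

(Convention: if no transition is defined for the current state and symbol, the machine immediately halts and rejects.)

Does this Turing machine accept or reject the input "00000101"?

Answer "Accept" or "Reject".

Execution trace:
Initial: [q0]00000101
Step 1: δ(q0, 0) = (q0, 0, R) → 0[q0]0000101
Step 2: δ(q0, 0) = (q0, 0, R) → 00[q0]000101
Step 3: δ(q0, 0) = (q0, 0, R) → 000[q0]00101
Step 4: δ(q0, 0) = (q0, 0, R) → 0000[q0]0101
Step 5: δ(q0, 0) = (q0, 0, R) → 00000[q0]101
Step 6: δ(q0, 1) = (q0, 1, R) → 000001[q0]01
Step 7: δ(q0, 0) = (q0, 0, R) → 0000010[q0]1
Step 8: δ(q0, 1) = (q0, 1, R) → 00000101[q0]□
Step 9: δ(q0, □) = (q1, □, L) → 0000010[q1]1□
Step 10: δ(q1, 1) = (q1, 0, L) → 000001[q1]00□
Step 11: δ(q1, 0) = (q2, 1, L) → 00000[q2]110□
Step 12: δ(q2, 1) = (q2, 1, L) → 0000[q2]0110□
Step 13: δ(q2, 0) = (q2, 0, L) → 000[q2]00110□
Step 14: δ(q2, 0) = (q2, 0, L) → 00[q2]000110□
Step 15: δ(q2, 0) = (q2, 0, L) → 0[q2]0000110□
Step 16: δ(q2, 0) = (q2, 0, L) → [q2]00000110□
Step 17: δ(q2, 0) = (q2, 0, L) → [q2]□00000110□
Step 18: δ(q2, □) = (qA, □, R) → □[qA]00000110□

The machine reaches the accept state qA and halts.

Answer: Accept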